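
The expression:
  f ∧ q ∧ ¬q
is never true.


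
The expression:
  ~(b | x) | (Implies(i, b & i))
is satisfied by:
  {b: True, i: False, x: False}
  {i: False, x: False, b: False}
  {b: True, x: True, i: False}
  {x: True, i: False, b: False}
  {b: True, i: True, x: False}
  {i: True, b: False, x: False}
  {b: True, x: True, i: True}


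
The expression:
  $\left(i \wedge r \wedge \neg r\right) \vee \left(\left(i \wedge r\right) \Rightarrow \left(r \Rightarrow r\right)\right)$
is always true.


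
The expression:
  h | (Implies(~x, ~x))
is always true.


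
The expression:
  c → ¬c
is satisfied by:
  {c: False}


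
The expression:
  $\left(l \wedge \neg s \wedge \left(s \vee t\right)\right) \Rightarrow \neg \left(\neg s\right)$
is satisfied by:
  {s: True, l: False, t: False}
  {l: False, t: False, s: False}
  {t: True, s: True, l: False}
  {t: True, l: False, s: False}
  {s: True, l: True, t: False}
  {l: True, s: False, t: False}
  {t: True, l: True, s: True}


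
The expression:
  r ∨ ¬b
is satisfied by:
  {r: True, b: False}
  {b: False, r: False}
  {b: True, r: True}


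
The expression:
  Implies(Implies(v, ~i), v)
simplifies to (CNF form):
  v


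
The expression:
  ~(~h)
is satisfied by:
  {h: True}


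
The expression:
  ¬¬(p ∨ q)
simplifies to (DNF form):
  p ∨ q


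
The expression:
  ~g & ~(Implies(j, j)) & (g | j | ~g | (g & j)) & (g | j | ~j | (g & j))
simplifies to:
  False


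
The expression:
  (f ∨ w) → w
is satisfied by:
  {w: True, f: False}
  {f: False, w: False}
  {f: True, w: True}


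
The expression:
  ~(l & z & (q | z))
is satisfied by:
  {l: False, z: False}
  {z: True, l: False}
  {l: True, z: False}


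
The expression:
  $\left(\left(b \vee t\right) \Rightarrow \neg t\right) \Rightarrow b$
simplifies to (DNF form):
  $b \vee t$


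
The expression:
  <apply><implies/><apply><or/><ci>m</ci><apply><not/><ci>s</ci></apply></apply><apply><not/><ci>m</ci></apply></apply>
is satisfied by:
  {m: False}


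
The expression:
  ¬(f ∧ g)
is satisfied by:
  {g: False, f: False}
  {f: True, g: False}
  {g: True, f: False}


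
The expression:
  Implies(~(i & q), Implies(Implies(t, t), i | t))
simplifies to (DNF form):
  i | t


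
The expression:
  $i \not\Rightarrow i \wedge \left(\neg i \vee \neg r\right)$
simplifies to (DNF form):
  $\text{False}$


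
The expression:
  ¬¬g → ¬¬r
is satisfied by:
  {r: True, g: False}
  {g: False, r: False}
  {g: True, r: True}


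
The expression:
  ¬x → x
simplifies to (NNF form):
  x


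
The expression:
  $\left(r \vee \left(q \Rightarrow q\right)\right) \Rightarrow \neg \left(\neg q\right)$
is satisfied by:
  {q: True}


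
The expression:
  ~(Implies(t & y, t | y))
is never true.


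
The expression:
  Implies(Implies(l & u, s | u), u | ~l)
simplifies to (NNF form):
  u | ~l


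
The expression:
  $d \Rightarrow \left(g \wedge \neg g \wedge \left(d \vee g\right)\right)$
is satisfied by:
  {d: False}


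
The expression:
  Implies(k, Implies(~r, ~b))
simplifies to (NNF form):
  r | ~b | ~k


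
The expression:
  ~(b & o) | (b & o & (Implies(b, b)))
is always true.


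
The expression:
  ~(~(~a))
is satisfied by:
  {a: False}


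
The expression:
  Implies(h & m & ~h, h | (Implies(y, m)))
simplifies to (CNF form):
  True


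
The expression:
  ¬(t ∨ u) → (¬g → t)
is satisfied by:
  {t: True, g: True, u: True}
  {t: True, g: True, u: False}
  {t: True, u: True, g: False}
  {t: True, u: False, g: False}
  {g: True, u: True, t: False}
  {g: True, u: False, t: False}
  {u: True, g: False, t: False}


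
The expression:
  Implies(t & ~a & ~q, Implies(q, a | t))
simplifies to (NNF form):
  True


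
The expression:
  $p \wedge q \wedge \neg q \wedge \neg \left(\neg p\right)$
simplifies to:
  $\text{False}$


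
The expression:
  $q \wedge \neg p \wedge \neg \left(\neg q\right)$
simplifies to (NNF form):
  $q \wedge \neg p$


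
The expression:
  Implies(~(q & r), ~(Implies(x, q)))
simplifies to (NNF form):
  (q & r) | (x & ~q)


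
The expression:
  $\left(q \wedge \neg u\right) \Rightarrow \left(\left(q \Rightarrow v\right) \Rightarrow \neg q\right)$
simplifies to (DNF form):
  $u \vee \neg q \vee \neg v$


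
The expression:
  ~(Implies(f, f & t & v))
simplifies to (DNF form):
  (f & ~t) | (f & ~v)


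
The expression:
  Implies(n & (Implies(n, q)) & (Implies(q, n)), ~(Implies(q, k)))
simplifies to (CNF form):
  ~k | ~n | ~q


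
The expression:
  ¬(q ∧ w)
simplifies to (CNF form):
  ¬q ∨ ¬w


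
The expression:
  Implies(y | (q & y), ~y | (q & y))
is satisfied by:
  {q: True, y: False}
  {y: False, q: False}
  {y: True, q: True}


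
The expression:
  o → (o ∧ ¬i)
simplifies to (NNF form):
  ¬i ∨ ¬o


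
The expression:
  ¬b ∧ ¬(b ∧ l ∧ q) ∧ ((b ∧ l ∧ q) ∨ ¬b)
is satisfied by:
  {b: False}


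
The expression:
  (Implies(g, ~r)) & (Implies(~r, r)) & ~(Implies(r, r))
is never true.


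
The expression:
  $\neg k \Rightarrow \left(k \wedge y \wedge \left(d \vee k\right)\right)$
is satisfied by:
  {k: True}


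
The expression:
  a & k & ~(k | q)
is never true.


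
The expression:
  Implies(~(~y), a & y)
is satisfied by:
  {a: True, y: False}
  {y: False, a: False}
  {y: True, a: True}


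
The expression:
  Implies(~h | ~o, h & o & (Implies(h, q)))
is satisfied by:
  {h: True, o: True}


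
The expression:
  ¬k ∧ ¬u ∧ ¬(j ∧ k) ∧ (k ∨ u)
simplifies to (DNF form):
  False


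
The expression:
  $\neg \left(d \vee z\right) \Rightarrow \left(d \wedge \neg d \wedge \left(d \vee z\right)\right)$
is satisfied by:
  {d: True, z: True}
  {d: True, z: False}
  {z: True, d: False}


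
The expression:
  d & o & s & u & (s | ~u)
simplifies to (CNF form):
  d & o & s & u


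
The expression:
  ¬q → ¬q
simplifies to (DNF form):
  True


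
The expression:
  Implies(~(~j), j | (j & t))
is always true.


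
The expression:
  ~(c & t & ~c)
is always true.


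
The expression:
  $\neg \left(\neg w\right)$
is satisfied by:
  {w: True}


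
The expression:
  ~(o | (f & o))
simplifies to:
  ~o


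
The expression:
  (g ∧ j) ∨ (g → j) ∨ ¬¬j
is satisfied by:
  {j: True, g: False}
  {g: False, j: False}
  {g: True, j: True}


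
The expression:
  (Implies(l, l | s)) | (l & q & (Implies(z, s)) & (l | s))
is always true.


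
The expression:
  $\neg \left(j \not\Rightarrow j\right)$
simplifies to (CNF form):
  $\text{True}$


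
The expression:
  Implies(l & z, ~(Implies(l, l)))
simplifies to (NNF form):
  ~l | ~z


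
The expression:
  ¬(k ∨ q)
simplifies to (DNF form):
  ¬k ∧ ¬q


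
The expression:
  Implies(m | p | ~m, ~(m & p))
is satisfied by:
  {p: False, m: False}
  {m: True, p: False}
  {p: True, m: False}


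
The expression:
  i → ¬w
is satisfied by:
  {w: False, i: False}
  {i: True, w: False}
  {w: True, i: False}


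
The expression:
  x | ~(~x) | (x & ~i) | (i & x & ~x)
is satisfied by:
  {x: True}


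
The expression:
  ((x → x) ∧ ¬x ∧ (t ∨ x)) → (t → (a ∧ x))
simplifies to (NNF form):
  x ∨ ¬t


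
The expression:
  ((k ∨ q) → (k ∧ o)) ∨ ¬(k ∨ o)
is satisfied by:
  {q: False, k: False, o: False}
  {o: True, q: False, k: False}
  {q: True, o: False, k: False}
  {o: True, k: True, q: False}
  {o: True, k: True, q: True}


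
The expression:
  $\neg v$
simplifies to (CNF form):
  $\neg v$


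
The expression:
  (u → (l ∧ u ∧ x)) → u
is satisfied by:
  {u: True}


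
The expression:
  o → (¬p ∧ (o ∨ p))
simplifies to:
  ¬o ∨ ¬p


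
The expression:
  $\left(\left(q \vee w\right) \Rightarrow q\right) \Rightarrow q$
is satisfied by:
  {q: True, w: True}
  {q: True, w: False}
  {w: True, q: False}


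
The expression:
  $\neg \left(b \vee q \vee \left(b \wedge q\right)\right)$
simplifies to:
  $\neg b \wedge \neg q$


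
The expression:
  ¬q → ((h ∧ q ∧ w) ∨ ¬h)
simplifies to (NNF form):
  q ∨ ¬h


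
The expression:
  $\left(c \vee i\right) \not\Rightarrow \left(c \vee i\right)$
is never true.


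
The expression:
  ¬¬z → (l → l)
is always true.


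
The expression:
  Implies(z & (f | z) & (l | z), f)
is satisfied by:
  {f: True, z: False}
  {z: False, f: False}
  {z: True, f: True}


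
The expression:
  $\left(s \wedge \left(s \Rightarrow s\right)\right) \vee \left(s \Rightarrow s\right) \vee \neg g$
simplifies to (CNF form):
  $\text{True}$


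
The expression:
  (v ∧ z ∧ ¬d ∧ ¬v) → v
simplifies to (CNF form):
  True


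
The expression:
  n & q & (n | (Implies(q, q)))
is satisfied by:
  {q: True, n: True}


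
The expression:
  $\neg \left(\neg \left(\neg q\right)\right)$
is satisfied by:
  {q: False}


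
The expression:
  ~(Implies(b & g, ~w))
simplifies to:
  b & g & w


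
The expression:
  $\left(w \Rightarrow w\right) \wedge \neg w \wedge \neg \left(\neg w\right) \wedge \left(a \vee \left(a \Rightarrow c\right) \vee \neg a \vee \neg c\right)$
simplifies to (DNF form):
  $\text{False}$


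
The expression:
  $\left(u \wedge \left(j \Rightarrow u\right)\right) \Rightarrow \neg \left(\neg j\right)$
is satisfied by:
  {j: True, u: False}
  {u: False, j: False}
  {u: True, j: True}


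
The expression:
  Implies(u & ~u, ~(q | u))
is always true.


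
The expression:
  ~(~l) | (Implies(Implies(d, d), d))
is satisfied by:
  {d: True, l: True}
  {d: True, l: False}
  {l: True, d: False}


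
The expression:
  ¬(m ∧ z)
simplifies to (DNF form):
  ¬m ∨ ¬z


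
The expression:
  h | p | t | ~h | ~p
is always true.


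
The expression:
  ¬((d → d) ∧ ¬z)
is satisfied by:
  {z: True}


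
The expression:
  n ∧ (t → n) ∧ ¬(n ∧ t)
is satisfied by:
  {n: True, t: False}


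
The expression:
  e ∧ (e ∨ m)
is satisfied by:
  {e: True}


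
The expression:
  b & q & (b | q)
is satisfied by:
  {b: True, q: True}


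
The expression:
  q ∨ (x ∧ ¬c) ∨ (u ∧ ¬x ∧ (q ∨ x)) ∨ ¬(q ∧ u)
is always true.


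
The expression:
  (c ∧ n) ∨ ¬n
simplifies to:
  c ∨ ¬n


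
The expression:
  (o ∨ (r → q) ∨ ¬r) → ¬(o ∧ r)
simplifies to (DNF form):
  ¬o ∨ ¬r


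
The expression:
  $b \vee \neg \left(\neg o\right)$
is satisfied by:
  {b: True, o: True}
  {b: True, o: False}
  {o: True, b: False}


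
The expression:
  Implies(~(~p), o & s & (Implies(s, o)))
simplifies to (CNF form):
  (o | ~p) & (s | ~p)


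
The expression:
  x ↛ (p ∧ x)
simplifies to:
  x ∧ ¬p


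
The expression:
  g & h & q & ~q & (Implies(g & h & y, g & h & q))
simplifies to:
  False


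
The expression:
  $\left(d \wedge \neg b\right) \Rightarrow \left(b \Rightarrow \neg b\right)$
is always true.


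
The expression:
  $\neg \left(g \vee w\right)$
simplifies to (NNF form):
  $\neg g \wedge \neg w$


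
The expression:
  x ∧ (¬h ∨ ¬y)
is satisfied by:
  {x: True, h: False, y: False}
  {y: True, x: True, h: False}
  {h: True, x: True, y: False}


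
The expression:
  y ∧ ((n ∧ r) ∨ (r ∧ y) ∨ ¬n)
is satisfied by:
  {r: True, y: True, n: False}
  {y: True, n: False, r: False}
  {r: True, n: True, y: True}


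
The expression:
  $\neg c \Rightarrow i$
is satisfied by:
  {i: True, c: True}
  {i: True, c: False}
  {c: True, i: False}


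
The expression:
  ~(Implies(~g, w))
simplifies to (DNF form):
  ~g & ~w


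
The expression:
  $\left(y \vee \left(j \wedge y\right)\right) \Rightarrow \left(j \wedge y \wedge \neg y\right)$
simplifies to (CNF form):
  $\neg y$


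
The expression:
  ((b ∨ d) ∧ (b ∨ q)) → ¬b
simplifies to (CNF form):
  ¬b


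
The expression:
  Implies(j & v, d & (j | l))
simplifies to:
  d | ~j | ~v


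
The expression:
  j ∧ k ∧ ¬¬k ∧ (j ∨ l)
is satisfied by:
  {j: True, k: True}


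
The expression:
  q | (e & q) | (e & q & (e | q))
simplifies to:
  q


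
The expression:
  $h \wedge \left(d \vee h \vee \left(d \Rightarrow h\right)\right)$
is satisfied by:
  {h: True}


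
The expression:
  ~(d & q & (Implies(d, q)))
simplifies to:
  ~d | ~q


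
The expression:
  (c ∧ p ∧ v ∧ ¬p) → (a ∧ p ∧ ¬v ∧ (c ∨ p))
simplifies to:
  True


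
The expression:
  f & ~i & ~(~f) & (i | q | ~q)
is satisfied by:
  {f: True, i: False}


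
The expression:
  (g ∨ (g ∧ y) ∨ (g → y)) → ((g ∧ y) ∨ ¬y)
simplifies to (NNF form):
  g ∨ ¬y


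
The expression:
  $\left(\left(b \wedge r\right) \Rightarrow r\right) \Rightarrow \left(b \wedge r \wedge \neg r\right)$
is never true.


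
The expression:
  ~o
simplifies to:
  ~o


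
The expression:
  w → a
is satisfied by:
  {a: True, w: False}
  {w: False, a: False}
  {w: True, a: True}


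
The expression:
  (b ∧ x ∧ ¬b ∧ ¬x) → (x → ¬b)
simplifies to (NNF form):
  True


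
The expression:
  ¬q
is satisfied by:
  {q: False}


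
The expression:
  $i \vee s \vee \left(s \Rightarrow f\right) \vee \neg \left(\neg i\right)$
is always true.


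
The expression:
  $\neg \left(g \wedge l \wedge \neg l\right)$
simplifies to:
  $\text{True}$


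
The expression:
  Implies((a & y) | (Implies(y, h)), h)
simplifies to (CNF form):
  (h | y) & (h | ~a)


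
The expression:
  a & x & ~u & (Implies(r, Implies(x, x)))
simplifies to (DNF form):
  a & x & ~u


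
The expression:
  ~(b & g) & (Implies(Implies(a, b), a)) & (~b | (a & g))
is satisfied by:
  {a: True, b: False}


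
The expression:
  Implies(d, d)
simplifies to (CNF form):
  True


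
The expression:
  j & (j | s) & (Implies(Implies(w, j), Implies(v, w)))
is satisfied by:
  {j: True, w: True, v: False}
  {j: True, v: False, w: False}
  {j: True, w: True, v: True}


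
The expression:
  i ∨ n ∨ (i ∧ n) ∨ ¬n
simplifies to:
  True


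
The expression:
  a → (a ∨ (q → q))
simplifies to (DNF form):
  True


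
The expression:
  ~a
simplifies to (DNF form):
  ~a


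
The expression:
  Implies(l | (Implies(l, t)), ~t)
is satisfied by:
  {t: False}


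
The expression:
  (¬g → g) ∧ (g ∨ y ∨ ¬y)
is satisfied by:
  {g: True}


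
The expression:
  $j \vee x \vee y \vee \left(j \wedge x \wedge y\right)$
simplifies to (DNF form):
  $j \vee x \vee y$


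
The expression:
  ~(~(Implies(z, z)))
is always true.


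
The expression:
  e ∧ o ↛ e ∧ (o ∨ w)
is never true.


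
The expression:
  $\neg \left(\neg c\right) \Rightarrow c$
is always true.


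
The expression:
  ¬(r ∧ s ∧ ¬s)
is always true.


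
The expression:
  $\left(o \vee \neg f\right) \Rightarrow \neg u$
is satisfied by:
  {f: True, o: False, u: False}
  {o: False, u: False, f: False}
  {f: True, o: True, u: False}
  {o: True, f: False, u: False}
  {u: True, f: True, o: False}


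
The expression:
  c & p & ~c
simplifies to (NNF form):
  False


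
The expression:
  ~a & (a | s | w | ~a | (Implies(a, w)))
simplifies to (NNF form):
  ~a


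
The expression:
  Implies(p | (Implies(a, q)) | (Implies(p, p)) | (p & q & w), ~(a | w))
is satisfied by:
  {w: False, a: False}


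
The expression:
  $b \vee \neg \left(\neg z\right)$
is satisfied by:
  {b: True, z: True}
  {b: True, z: False}
  {z: True, b: False}


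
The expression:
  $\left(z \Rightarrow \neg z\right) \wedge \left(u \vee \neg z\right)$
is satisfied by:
  {z: False}


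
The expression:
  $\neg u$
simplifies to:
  $\neg u$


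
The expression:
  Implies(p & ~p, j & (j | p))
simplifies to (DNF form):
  True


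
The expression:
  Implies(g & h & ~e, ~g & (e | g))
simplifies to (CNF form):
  e | ~g | ~h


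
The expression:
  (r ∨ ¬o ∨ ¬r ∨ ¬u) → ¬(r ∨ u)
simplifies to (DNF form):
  ¬r ∧ ¬u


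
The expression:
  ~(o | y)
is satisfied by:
  {y: False, o: False}


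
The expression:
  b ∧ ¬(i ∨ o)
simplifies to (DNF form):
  b ∧ ¬i ∧ ¬o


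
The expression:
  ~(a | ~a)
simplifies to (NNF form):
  False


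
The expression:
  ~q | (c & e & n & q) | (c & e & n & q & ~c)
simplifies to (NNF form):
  ~q | (c & e & n)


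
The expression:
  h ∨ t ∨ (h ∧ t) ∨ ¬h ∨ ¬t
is always true.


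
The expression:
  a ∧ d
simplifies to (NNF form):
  a ∧ d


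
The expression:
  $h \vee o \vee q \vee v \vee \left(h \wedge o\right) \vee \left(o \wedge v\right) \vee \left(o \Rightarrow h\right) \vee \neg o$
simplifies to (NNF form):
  $\text{True}$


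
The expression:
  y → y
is always true.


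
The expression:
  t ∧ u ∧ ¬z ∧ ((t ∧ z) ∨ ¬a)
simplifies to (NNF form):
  t ∧ u ∧ ¬a ∧ ¬z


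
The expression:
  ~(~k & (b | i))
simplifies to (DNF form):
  k | (~b & ~i)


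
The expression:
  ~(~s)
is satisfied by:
  {s: True}


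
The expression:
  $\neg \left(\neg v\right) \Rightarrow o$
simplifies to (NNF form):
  $o \vee \neg v$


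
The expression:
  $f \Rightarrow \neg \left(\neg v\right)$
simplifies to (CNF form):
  $v \vee \neg f$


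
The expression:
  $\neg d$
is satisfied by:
  {d: False}


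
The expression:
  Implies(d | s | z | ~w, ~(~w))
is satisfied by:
  {w: True}


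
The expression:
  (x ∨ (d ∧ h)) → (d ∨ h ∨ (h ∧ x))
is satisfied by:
  {d: True, h: True, x: False}
  {d: True, x: False, h: False}
  {h: True, x: False, d: False}
  {h: False, x: False, d: False}
  {d: True, h: True, x: True}
  {d: True, x: True, h: False}
  {h: True, x: True, d: False}


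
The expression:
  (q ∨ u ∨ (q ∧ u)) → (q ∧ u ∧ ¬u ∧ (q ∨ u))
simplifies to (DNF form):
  ¬q ∧ ¬u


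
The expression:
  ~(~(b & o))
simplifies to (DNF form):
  b & o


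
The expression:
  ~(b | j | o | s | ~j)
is never true.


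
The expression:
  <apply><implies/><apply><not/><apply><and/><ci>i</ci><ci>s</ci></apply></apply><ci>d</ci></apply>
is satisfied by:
  {i: True, d: True, s: True}
  {i: True, d: True, s: False}
  {d: True, s: True, i: False}
  {d: True, s: False, i: False}
  {i: True, s: True, d: False}


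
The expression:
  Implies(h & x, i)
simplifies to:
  i | ~h | ~x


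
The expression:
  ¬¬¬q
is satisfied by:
  {q: False}


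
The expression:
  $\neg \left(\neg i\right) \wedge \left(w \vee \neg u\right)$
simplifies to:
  $i \wedge \left(w \vee \neg u\right)$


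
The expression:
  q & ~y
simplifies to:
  q & ~y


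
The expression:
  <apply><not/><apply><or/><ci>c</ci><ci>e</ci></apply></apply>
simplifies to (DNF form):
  <apply><and/><apply><not/><ci>c</ci></apply><apply><not/><ci>e</ci></apply></apply>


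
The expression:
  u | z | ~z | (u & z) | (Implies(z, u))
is always true.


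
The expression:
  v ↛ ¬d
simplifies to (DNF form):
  d ∧ v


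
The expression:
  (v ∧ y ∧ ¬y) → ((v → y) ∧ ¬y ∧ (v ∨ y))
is always true.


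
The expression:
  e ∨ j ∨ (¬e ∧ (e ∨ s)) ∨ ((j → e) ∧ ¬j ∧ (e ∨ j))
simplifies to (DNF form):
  e ∨ j ∨ s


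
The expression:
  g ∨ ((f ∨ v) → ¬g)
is always true.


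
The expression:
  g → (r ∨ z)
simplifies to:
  r ∨ z ∨ ¬g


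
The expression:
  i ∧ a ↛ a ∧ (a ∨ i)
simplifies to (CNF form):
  False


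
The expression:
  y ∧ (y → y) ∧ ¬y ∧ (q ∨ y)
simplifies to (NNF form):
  False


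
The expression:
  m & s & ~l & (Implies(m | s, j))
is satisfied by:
  {m: True, j: True, s: True, l: False}


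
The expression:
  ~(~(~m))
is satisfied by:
  {m: False}


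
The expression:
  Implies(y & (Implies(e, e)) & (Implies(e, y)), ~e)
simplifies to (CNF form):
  ~e | ~y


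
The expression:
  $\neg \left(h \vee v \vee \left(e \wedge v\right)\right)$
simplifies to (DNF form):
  $\neg h \wedge \neg v$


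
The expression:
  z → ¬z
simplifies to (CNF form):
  ¬z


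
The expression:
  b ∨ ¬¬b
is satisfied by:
  {b: True}


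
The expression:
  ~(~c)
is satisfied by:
  {c: True}


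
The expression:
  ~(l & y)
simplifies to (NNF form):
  ~l | ~y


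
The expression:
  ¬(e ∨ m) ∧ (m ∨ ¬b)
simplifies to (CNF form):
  ¬b ∧ ¬e ∧ ¬m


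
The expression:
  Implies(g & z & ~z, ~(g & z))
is always true.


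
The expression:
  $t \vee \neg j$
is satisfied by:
  {t: True, j: False}
  {j: False, t: False}
  {j: True, t: True}


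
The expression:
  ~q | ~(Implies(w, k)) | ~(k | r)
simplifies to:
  ~q | (w & ~k) | (~k & ~r)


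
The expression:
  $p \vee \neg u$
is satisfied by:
  {p: True, u: False}
  {u: False, p: False}
  {u: True, p: True}


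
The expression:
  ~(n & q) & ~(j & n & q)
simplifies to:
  ~n | ~q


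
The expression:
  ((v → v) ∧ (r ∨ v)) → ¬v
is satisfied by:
  {v: False}


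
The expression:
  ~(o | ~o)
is never true.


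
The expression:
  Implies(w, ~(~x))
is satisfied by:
  {x: True, w: False}
  {w: False, x: False}
  {w: True, x: True}


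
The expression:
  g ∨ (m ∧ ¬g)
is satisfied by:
  {m: True, g: True}
  {m: True, g: False}
  {g: True, m: False}


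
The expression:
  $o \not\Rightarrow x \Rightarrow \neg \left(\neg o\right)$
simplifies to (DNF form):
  $\text{True}$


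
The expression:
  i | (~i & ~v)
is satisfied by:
  {i: True, v: False}
  {v: False, i: False}
  {v: True, i: True}


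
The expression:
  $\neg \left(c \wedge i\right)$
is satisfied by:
  {c: False, i: False}
  {i: True, c: False}
  {c: True, i: False}


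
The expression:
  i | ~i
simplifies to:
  True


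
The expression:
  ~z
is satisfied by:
  {z: False}


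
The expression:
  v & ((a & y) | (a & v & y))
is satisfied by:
  {a: True, y: True, v: True}


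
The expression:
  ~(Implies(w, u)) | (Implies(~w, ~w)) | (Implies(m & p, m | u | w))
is always true.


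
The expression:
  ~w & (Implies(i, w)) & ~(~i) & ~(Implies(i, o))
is never true.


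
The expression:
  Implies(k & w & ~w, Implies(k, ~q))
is always true.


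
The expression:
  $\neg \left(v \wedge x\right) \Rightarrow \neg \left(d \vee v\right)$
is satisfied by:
  {x: True, v: False, d: False}
  {v: False, d: False, x: False}
  {x: True, v: True, d: False}
  {x: True, d: True, v: True}


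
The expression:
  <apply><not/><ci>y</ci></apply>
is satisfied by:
  {y: False}


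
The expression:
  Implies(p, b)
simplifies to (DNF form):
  b | ~p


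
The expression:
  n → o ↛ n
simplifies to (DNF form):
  ¬n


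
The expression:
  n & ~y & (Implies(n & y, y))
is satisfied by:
  {n: True, y: False}


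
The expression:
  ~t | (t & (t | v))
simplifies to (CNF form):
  True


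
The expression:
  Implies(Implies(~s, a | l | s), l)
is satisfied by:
  {l: True, s: False, a: False}
  {a: True, l: True, s: False}
  {l: True, s: True, a: False}
  {a: True, l: True, s: True}
  {a: False, s: False, l: False}


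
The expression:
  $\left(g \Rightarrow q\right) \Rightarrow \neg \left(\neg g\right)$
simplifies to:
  $g$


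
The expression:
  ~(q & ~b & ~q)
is always true.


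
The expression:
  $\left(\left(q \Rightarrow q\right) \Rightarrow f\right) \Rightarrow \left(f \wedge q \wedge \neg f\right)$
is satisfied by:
  {f: False}


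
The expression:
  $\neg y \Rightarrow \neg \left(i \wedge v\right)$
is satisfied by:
  {y: True, v: False, i: False}
  {v: False, i: False, y: False}
  {y: True, i: True, v: False}
  {i: True, v: False, y: False}
  {y: True, v: True, i: False}
  {v: True, y: False, i: False}
  {y: True, i: True, v: True}


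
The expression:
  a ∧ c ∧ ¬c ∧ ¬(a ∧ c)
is never true.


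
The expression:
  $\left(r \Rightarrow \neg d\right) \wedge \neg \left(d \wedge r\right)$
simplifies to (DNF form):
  $\neg d \vee \neg r$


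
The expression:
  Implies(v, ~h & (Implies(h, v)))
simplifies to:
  ~h | ~v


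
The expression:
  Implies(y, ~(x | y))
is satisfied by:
  {y: False}


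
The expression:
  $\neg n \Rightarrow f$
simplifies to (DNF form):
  $f \vee n$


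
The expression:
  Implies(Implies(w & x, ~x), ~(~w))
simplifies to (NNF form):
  w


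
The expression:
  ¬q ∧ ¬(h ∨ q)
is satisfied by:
  {q: False, h: False}


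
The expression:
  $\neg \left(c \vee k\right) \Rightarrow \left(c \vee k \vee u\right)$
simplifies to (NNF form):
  $c \vee k \vee u$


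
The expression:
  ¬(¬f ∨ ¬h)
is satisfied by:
  {h: True, f: True}


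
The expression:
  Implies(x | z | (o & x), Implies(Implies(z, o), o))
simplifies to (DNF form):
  o | z | ~x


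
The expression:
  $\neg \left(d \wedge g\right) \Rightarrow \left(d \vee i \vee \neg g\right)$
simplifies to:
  $d \vee i \vee \neg g$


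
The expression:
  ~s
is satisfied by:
  {s: False}


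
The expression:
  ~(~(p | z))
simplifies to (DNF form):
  p | z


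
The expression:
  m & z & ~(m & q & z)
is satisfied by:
  {z: True, m: True, q: False}


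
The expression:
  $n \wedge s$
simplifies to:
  $n \wedge s$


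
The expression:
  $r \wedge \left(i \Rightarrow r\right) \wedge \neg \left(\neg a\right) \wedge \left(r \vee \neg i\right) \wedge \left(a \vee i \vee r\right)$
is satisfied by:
  {r: True, a: True}


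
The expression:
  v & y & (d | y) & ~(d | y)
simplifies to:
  False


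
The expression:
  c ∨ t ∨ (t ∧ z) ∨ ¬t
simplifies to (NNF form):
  True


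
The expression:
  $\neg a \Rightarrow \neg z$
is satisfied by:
  {a: True, z: False}
  {z: False, a: False}
  {z: True, a: True}


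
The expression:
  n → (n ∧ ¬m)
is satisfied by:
  {m: False, n: False}
  {n: True, m: False}
  {m: True, n: False}


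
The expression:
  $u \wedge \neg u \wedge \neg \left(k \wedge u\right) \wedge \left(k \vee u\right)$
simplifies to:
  $\text{False}$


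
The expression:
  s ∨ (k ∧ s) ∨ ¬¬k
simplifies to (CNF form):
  k ∨ s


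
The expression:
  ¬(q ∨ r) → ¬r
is always true.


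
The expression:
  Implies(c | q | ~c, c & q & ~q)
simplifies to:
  False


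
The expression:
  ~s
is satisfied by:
  {s: False}


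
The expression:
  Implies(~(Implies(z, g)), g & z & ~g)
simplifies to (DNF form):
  g | ~z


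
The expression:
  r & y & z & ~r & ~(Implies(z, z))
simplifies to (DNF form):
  False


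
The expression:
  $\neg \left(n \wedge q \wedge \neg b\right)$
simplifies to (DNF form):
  $b \vee \neg n \vee \neg q$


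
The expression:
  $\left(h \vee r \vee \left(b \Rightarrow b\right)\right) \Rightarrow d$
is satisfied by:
  {d: True}


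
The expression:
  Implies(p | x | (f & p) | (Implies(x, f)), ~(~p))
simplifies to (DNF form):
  p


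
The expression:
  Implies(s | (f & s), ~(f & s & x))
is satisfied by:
  {s: False, x: False, f: False}
  {f: True, s: False, x: False}
  {x: True, s: False, f: False}
  {f: True, x: True, s: False}
  {s: True, f: False, x: False}
  {f: True, s: True, x: False}
  {x: True, s: True, f: False}


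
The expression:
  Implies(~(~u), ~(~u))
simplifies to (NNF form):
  True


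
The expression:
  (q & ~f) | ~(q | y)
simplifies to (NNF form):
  (q & ~f) | (~q & ~y)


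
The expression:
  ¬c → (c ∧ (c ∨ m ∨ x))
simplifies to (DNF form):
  c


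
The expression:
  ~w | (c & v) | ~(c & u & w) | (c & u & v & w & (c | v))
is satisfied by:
  {v: True, w: False, c: False, u: False}
  {v: False, w: False, c: False, u: False}
  {u: True, v: True, w: False, c: False}
  {u: True, v: False, w: False, c: False}
  {v: True, c: True, u: False, w: False}
  {c: True, u: False, w: False, v: False}
  {u: True, c: True, v: True, w: False}
  {u: True, c: True, v: False, w: False}
  {v: True, w: True, u: False, c: False}
  {w: True, u: False, c: False, v: False}
  {v: True, u: True, w: True, c: False}
  {u: True, w: True, v: False, c: False}
  {v: True, c: True, w: True, u: False}
  {c: True, w: True, u: False, v: False}
  {u: True, c: True, w: True, v: True}


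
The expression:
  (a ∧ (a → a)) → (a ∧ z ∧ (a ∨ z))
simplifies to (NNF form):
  z ∨ ¬a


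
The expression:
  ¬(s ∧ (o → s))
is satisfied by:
  {s: False}


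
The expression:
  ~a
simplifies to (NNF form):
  ~a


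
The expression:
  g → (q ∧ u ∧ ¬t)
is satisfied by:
  {q: True, u: True, t: False, g: False}
  {q: True, u: False, t: False, g: False}
  {u: True, q: False, t: False, g: False}
  {q: False, u: False, t: False, g: False}
  {q: True, t: True, u: True, g: False}
  {q: True, t: True, u: False, g: False}
  {t: True, u: True, q: False, g: False}
  {t: True, q: False, u: False, g: False}
  {q: True, g: True, t: False, u: True}


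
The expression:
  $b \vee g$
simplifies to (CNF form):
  $b \vee g$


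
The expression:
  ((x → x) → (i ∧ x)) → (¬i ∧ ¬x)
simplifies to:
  ¬i ∨ ¬x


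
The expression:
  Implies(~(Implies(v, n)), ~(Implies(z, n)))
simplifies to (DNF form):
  n | z | ~v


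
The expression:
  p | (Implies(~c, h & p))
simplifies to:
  c | p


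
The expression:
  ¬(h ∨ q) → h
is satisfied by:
  {q: True, h: True}
  {q: True, h: False}
  {h: True, q: False}


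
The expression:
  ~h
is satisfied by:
  {h: False}


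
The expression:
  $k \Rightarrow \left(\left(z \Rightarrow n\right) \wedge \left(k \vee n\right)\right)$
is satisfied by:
  {n: True, k: False, z: False}
  {k: False, z: False, n: False}
  {n: True, z: True, k: False}
  {z: True, k: False, n: False}
  {n: True, k: True, z: False}
  {k: True, n: False, z: False}
  {n: True, z: True, k: True}


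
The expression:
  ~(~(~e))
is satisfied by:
  {e: False}


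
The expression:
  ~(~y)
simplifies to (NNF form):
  y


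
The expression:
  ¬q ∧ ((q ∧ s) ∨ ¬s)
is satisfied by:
  {q: False, s: False}


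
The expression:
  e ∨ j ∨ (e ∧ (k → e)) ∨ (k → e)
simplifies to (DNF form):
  e ∨ j ∨ ¬k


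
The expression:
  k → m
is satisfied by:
  {m: True, k: False}
  {k: False, m: False}
  {k: True, m: True}


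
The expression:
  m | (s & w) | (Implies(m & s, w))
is always true.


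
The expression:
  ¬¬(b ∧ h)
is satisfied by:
  {h: True, b: True}


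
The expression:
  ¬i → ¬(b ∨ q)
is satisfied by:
  {i: True, b: False, q: False}
  {i: True, q: True, b: False}
  {i: True, b: True, q: False}
  {i: True, q: True, b: True}
  {q: False, b: False, i: False}


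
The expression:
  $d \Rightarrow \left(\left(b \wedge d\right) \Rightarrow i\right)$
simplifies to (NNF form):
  $i \vee \neg b \vee \neg d$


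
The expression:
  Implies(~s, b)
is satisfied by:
  {b: True, s: True}
  {b: True, s: False}
  {s: True, b: False}


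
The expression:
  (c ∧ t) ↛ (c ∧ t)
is never true.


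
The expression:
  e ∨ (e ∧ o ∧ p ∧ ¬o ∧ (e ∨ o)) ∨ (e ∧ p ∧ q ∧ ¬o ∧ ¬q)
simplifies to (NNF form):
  e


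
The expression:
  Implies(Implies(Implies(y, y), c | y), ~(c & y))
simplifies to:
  ~c | ~y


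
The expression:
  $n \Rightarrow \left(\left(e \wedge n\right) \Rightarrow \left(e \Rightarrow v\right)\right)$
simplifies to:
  $v \vee \neg e \vee \neg n$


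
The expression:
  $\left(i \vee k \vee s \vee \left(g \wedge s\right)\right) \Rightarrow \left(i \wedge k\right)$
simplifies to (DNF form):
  $\left(i \wedge k\right) \vee \left(i \wedge \neg i\right) \vee \left(i \wedge k \wedge \neg k\right) \vee \left(i \wedge k \wedge \neg s\right) \vee \left(i \wedge \neg i \wedge \neg k\right) \vee \left(i \wedge \neg i \wedge \neg s\right) \vee \left(k \wedge \neg k \wedge \neg s\right) \vee \left(\neg i \wedge \neg k \wedge \neg s\right)$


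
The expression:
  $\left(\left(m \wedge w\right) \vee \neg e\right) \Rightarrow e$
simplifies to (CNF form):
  $e$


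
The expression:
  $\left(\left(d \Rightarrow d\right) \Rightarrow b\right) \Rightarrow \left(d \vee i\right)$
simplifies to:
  $d \vee i \vee \neg b$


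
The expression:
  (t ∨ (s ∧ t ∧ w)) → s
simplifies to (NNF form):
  s ∨ ¬t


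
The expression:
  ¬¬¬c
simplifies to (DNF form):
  ¬c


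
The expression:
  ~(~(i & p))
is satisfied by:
  {i: True, p: True}


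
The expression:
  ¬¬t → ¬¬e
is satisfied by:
  {e: True, t: False}
  {t: False, e: False}
  {t: True, e: True}


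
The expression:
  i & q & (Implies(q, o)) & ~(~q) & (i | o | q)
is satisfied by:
  {i: True, o: True, q: True}


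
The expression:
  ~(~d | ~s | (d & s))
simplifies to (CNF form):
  False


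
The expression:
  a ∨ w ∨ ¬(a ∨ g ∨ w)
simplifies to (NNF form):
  a ∨ w ∨ ¬g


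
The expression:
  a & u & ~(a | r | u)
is never true.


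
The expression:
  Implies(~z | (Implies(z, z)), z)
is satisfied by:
  {z: True}


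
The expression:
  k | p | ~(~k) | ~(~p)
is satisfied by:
  {k: True, p: True}
  {k: True, p: False}
  {p: True, k: False}


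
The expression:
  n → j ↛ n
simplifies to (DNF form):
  ¬n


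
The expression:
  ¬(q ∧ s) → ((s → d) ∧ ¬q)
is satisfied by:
  {d: True, q: False, s: False}
  {d: False, q: False, s: False}
  {s: True, d: True, q: False}
  {q: True, s: True, d: True}
  {q: True, s: True, d: False}


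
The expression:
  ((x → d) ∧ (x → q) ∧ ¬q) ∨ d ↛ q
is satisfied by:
  {d: True, x: False, q: False}
  {x: False, q: False, d: False}
  {d: True, x: True, q: False}


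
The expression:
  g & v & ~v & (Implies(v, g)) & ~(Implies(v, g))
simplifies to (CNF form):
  False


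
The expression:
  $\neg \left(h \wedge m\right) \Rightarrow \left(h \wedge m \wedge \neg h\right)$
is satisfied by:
  {h: True, m: True}


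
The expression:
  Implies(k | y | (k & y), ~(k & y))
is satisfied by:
  {k: False, y: False}
  {y: True, k: False}
  {k: True, y: False}


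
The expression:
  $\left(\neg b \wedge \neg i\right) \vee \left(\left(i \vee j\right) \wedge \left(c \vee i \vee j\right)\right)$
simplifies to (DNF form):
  $i \vee j \vee \neg b$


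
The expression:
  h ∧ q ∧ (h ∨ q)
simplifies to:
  h ∧ q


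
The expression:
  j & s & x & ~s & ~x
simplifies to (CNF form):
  False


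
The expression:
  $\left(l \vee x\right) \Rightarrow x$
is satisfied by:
  {x: True, l: False}
  {l: False, x: False}
  {l: True, x: True}


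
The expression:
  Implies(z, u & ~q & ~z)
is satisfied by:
  {z: False}


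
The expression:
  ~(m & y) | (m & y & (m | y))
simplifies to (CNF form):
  True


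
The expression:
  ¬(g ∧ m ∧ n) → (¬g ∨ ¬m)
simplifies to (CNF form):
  n ∨ ¬g ∨ ¬m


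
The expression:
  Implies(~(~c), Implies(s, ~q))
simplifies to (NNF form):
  ~c | ~q | ~s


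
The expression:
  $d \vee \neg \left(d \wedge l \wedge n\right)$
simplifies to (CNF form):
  $\text{True}$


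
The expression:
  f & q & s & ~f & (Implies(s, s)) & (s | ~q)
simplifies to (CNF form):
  False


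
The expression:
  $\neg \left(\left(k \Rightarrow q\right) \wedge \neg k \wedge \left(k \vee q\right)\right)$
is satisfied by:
  {k: True, q: False}
  {q: False, k: False}
  {q: True, k: True}


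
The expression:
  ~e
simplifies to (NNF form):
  ~e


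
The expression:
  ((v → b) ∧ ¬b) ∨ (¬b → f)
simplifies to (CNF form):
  b ∨ f ∨ ¬v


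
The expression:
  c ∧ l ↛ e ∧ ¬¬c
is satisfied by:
  {c: True, l: True, e: False}


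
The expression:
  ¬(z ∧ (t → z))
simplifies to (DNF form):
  ¬z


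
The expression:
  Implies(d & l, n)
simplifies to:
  n | ~d | ~l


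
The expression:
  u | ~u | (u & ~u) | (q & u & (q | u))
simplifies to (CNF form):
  True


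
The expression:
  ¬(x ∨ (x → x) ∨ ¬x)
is never true.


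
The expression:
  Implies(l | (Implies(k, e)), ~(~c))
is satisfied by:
  {c: True, k: True, l: False, e: False}
  {c: True, k: False, l: False, e: False}
  {c: True, e: True, k: True, l: False}
  {c: True, e: True, k: False, l: False}
  {c: True, l: True, k: True, e: False}
  {c: True, l: True, k: False, e: False}
  {c: True, l: True, e: True, k: True}
  {c: True, l: True, e: True, k: False}
  {k: True, c: False, l: False, e: False}


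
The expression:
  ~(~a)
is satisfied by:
  {a: True}


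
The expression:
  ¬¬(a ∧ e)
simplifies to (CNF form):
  a ∧ e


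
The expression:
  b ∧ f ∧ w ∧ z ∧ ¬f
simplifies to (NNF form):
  False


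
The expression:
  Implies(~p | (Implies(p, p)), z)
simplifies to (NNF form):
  z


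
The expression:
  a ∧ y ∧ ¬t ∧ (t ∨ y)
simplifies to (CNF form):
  a ∧ y ∧ ¬t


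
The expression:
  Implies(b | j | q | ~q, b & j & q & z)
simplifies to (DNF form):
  b & j & q & z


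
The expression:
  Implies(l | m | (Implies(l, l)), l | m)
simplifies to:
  l | m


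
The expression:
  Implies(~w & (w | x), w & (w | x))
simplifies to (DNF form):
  w | ~x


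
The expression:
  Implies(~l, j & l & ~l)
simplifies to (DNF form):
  l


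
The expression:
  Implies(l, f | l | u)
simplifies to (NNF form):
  True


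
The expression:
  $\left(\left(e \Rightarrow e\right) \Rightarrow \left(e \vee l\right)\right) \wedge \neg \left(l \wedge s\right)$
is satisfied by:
  {e: True, s: False, l: False}
  {l: True, e: True, s: False}
  {l: True, s: False, e: False}
  {e: True, s: True, l: False}


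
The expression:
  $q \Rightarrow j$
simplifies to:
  $j \vee \neg q$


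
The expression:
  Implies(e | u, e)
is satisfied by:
  {e: True, u: False}
  {u: False, e: False}
  {u: True, e: True}


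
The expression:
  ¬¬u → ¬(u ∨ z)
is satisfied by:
  {u: False}


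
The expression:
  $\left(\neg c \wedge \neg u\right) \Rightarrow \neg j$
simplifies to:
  $c \vee u \vee \neg j$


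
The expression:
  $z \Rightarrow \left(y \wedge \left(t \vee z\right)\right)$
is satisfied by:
  {y: True, z: False}
  {z: False, y: False}
  {z: True, y: True}


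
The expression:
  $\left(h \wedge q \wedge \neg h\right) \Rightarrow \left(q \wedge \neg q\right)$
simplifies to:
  $\text{True}$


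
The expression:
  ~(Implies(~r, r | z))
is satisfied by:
  {r: False, z: False}
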